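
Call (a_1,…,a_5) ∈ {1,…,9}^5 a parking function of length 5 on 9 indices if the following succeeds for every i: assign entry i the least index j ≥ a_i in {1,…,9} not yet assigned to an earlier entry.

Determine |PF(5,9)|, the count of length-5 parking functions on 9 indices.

50000

Count = (9−5+1)·(9+1)^(5−1) = 5·10000 = 50000 (Konheim–Weiss)
One tuple (8,3,9,1,4) → sorted (1,3,4,8,9): b_i ≤ 4+i ∀i, a PF.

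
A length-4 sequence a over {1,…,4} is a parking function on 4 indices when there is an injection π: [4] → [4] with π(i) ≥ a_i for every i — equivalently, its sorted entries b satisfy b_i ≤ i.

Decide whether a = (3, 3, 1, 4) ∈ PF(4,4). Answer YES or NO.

NO

Rearranged: b = (1, 3, 3, 4).
  b_1=1 ≤ 1
  b_2=3 > 2
  fails at i=2 ⇒ NO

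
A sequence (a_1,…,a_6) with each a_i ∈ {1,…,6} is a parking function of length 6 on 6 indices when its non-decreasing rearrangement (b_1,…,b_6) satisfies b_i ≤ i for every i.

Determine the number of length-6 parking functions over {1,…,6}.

|PF| = (6+1−6)·(6+1)^{6−1} = 1·16807 = 16807 (Pollak)
Example (3,5,1,1,1,6) → sorted (1,1,1,3,5,6): b_i ≤ i ∀i, a PF.

16807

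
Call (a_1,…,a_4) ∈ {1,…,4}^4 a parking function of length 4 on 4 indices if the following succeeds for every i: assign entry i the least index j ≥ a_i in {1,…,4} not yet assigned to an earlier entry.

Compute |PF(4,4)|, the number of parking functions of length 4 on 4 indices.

125

#PF = (4+1−4)·(4+1)^{4−1} = 1×125 = 125
E.g. (2,4,1,2) → sorted (1,2,2,4): b_i ≤ i ∀i, a PF.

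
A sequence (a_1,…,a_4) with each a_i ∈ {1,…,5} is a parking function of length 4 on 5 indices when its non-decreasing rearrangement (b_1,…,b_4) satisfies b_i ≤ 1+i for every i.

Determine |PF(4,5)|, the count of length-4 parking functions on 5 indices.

|PF(4,5)| = 2·6^3 = 2×216 = 432 (Pollak)
E.g. (1,1,1,2) → sorted (1,1,1,2): b_i ≤ 1+i ∀i, a PF.

432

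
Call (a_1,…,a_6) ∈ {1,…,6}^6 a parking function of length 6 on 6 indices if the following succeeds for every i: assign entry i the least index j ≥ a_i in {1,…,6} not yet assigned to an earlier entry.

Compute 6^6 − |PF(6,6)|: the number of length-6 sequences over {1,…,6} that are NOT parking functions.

#PF = (7−6)·7^(6−1) = 1·16807 = 16807
One tuple (6,4,5,3,5,2) → sorted (2,3,4,5,5,6): b_1=2>1, not a PF.
So 46656 − 16807 = 29849 fail.

29849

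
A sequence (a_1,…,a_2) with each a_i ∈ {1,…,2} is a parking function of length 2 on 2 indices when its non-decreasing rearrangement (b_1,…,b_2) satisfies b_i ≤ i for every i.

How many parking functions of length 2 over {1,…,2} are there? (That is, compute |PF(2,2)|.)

3

#PF = 1·3^1 = 1 · 3 = 3
E.g. (1,2) → sorted (1,2): b_i ≤ i ∀i, a PF.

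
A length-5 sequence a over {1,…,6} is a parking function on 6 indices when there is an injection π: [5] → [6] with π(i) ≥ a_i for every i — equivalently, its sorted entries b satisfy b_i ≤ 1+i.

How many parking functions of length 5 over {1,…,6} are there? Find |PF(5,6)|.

Count = (7−5)·7^(5−1) = 2 · 2401 = 4802 (Konheim–Weiss)
E.g. (5,3,2,1,6) → sorted (1,2,3,5,6): b_i ≤ 1+i ∀i, a PF.

4802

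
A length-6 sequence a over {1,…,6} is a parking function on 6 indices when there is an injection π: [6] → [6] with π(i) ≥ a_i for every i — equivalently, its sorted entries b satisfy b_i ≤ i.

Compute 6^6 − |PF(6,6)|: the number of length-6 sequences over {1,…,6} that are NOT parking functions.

29849

|PF| = (6+1−6)·(6+1)^{6−1} = 1 · 16807 = 16807 (Pollak)
One tuple (6,6,3,5,3,3) → sorted (3,3,3,5,6,6): b_1=3>1, not a PF.
Total 46656; non-PF = 46656−16807 = 29849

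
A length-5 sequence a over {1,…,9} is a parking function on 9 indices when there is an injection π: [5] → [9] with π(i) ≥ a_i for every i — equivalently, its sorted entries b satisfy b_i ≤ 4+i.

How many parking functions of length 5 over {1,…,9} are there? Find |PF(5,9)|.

50000

|PF(5,9)| = (9−5+1)·(9+1)^(5−1) = 5×10000 = 50000 [KW]
One tuple (1,1,6,9,7) → sorted (1,1,6,7,9): b_i ≤ 4+i ∀i, a PF.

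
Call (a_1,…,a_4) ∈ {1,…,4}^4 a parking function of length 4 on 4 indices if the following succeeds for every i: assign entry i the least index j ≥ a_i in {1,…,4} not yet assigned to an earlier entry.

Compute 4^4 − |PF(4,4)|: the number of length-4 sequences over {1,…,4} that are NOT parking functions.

#PF = (4+1−4)·(4+1)^{4−1} = 1×125 = 125 (Konheim–Weiss)
One tuple (4,3,4,4) → sorted (3,4,4,4): b_1=3>1, not a PF.
Total 256; non-PF = 256−125 = 131

131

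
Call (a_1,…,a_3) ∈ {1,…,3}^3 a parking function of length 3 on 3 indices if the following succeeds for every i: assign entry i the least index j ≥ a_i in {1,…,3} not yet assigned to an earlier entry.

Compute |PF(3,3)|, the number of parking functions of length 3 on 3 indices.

16

|PF| = (3+1−3)·(3+1)^{3−1} = 1·16 = 16 (Pollak)
E.g. (1,2,3) → sorted (1,2,3): b_i ≤ i ∀i, a PF.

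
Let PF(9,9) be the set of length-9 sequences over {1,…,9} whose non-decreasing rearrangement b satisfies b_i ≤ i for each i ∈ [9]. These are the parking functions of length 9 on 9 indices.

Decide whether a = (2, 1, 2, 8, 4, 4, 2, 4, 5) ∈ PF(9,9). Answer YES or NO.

YES

Order a: b = (1, 2, 2, 2, 4, 4, 4, 5, 8).
  b_1=1 ≤ 1
  b_2=2 ≤ 2
  b_3=2 ≤ 3
  b_4=2 ≤ 4
  b_5=4 ≤ 5
  b_6=4 ≤ 6
  b_7=4 ≤ 7
  b_8=5 ≤ 8
  b_9=8 ≤ 9
All bounds hold ⇒ YES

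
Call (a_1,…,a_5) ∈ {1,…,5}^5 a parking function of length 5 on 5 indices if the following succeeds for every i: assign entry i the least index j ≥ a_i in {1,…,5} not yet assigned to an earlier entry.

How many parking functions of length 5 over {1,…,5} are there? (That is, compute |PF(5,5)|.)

1296

|PF| = (5+1−5)·(5+1)^{5−1} = 1 · 1296 = 1296 (Konheim–Weiss)
Check (1,5,2,1,4) → sorted (1,1,2,4,5): b_i ≤ i ∀i, a PF.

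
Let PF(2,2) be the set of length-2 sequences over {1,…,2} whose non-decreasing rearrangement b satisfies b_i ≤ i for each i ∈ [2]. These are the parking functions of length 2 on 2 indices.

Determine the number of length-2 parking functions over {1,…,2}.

3

Count = 1·3^1 = 1·3 = 3 [KW]
E.g. (1,1) → sorted (1,1): b_i ≤ i ∀i, a PF.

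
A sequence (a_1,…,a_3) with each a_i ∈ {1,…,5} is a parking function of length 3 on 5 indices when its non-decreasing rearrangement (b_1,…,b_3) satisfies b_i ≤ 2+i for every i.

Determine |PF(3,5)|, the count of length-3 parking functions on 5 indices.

Count = (6−3)·6^(3−1) = 3·36 = 108
Check (2,2,4) → sorted (2,2,4): b_i ≤ 2+i ∀i, a PF.

108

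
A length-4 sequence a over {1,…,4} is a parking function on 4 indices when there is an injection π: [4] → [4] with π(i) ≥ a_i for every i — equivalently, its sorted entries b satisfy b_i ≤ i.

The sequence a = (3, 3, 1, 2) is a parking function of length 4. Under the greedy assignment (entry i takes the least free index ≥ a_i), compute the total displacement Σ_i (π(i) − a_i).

1

Σπ = 10 ({1..4} each once); Σa = 3+3+1+2 = 9; disp = 10−9 = 1.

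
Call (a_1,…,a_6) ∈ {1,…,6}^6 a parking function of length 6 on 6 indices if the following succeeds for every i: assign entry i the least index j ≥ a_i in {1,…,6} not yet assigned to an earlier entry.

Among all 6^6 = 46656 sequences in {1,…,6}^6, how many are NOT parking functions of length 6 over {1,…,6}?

|PF(6,6)| = (7−6)·7^(6−1) = 1 · 16807 = 16807
Example (6,4,5,6,5,6) → sorted (4,5,5,6,6,6): b_1=4>1, not a PF.
6^6 − 16807 = 46656 − 16807 = 29849

29849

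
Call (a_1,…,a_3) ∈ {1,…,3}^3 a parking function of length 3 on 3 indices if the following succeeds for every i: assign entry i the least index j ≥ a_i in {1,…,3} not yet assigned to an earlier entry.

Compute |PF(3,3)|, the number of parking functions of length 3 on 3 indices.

16

#PF = (4−3)·4^(3−1) = 1·16 = 16 (Pollak)
Example (2,3,1) → sorted (1,2,3): b_i ≤ i ∀i, a PF.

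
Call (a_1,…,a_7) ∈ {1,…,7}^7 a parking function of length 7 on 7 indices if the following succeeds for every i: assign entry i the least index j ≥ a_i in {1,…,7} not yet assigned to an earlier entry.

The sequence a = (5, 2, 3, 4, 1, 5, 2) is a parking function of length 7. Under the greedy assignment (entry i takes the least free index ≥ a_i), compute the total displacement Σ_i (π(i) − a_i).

6

Σπ = 28 ({1..7} each once); Σa = 5+2+3+4+1+5+2 = 22; disp = 28−22 = 6.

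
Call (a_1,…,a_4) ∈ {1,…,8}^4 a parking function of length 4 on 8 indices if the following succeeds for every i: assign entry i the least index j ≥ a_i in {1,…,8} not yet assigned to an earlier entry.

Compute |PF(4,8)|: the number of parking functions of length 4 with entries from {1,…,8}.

|PF(4,8)| = (8−4+1)·(8+1)^(4−1) = 5·729 = 3645 [KW]
E.g. (4,3,7,5) → sorted (3,4,5,7): b_i ≤ 4+i ∀i, a PF.

3645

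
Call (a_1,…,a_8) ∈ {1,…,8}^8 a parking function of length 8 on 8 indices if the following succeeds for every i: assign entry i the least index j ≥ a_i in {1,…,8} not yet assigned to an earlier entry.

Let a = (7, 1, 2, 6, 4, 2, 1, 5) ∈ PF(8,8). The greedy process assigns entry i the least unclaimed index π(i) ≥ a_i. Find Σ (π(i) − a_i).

Σπ = 36 ({1..8} each once); Σa = 7+1+2+6+4+2+1+5 = 28; disp = 36−28 = 8.

8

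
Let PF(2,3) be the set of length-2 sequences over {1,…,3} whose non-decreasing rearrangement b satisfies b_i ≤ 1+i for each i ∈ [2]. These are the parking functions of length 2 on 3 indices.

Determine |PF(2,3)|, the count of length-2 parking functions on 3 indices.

8

|PF| = 2·4^1 = 2×4 = 8 (Pollak)
Check (1,1) → sorted (1,1): b_i ≤ 1+i ∀i, a PF.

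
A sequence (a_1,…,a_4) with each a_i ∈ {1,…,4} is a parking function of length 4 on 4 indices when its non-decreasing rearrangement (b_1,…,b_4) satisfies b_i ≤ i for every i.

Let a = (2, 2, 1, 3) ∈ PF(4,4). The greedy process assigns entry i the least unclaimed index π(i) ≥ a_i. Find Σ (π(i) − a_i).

Σπ(i) = 1+…+4 = 10; Σa = 2+2+1+3 = 8; disp = 10−8 = 2.

2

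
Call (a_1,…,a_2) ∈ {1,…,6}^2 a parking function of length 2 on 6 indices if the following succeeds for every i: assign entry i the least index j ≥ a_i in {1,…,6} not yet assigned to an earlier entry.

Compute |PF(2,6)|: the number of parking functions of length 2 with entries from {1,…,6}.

|PF(2,6)| = 5·7^1 = 5×7 = 35 (Pollak)
Example (6,1) → sorted (1,6): b_i ≤ 4+i ∀i, a PF.

35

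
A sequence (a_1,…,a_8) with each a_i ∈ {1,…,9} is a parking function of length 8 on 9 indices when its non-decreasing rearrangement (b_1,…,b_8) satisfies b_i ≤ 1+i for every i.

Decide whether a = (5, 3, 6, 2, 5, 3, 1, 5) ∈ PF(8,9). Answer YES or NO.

YES

Rearranged: b = (1, 2, 3, 3, 5, 5, 5, 6).
  b_1=1 ≤ 2
  b_2=2 ≤ 3
  b_3=3 ≤ 4
  b_4=3 ≤ 5
  b_5=5 ≤ 6
  b_6=5 ≤ 7
  b_7=5 ≤ 8
  b_8=6 ≤ 9
All bounds hold ⇒ YES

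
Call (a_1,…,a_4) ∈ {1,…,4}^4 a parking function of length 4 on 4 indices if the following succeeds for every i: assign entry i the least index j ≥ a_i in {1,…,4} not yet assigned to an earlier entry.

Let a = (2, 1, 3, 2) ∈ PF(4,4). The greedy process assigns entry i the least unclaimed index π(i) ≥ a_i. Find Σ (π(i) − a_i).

2

Σπ(i) = 1+…+4 = 10; Σa = 2+1+3+2 = 8; disp = 10−8 = 2.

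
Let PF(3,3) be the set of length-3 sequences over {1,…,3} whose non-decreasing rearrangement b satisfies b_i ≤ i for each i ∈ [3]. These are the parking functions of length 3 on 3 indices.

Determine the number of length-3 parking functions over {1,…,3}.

#PF = 1·4^2 = 1×16 = 16 [KW]
E.g. (1,2,2) → sorted (1,2,2): b_i ≤ i ∀i, a PF.

16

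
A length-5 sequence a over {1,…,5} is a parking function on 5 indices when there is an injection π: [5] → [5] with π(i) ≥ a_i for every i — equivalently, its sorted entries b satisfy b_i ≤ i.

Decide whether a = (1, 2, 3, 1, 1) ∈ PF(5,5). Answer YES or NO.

Rearranged: b = (1, 1, 1, 2, 3).
  b_1=1 ≤ 1
  b_2=1 ≤ 2
  b_3=1 ≤ 3
  b_4=2 ≤ 4
  b_5=3 ≤ 5
All bounds hold ⇒ YES

YES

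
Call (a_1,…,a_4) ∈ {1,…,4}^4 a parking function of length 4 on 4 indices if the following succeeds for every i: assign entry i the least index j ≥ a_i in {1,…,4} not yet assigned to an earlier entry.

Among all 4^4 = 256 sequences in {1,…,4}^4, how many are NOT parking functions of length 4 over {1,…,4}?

131

Count = (4+1−4)·(4+1)^{4−1} = 1×125 = 125 [KW]
One tuple (3,3,3,3) → sorted (3,3,3,3): b_1=3>1, not a PF.
So 256 − 125 = 131 fail.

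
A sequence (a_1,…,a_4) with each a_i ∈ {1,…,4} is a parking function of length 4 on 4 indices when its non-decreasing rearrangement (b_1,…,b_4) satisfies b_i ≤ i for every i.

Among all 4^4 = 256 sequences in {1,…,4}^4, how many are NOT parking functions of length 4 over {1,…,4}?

131

Count = (4+1−4)·(4+1)^{4−1} = 1 · 125 = 125 (Pollak)
Example (2,3,3,3) → sorted (2,3,3,3): b_1=2>1, not a PF.
So 256 − 125 = 131 fail.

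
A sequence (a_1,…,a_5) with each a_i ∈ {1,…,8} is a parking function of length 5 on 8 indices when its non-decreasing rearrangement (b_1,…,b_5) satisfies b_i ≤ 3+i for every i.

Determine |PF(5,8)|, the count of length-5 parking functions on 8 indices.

26244

|PF(5,8)| = (9−5)·9^(5−1) = 4×6561 = 26244 [KW]
Check (3,5,7,2,2) → sorted (2,2,3,5,7): b_i ≤ 3+i ∀i, a PF.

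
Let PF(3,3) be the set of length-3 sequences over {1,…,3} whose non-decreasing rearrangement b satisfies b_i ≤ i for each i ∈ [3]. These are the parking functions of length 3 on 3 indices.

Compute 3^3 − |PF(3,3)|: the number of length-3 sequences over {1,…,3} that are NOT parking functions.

11

|PF| = 1·4^2 = 1·16 = 16 (Konheim–Weiss)
One tuple (2,3,2) → sorted (2,2,3): b_1=2>1, not a PF.
So 27 − 16 = 11 fail.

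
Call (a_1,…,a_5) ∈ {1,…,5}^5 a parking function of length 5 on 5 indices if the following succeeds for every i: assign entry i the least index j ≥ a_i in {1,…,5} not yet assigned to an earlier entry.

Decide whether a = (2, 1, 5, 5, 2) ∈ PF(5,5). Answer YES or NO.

NO

Rearranged: b = (1, 2, 2, 5, 5).
  b_1=1 ≤ 1
  b_2=2 ≤ 2
  b_3=2 ≤ 3
  b_4=5 > 4
  fails at i=4 ⇒ NO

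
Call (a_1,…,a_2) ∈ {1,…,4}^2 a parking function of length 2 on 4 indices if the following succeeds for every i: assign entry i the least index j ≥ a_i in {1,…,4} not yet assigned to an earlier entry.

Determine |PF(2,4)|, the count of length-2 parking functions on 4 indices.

15

|PF| = (4+1−2)·(4+1)^{2−1} = 3×5 = 15
One tuple (2,3) → sorted (2,3): b_i ≤ 2+i ∀i, a PF.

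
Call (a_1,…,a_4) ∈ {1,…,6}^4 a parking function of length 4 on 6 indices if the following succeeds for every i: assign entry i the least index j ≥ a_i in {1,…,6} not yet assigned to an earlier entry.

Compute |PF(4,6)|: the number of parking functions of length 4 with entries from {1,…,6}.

|PF(4,6)| = 3·7^3 = 3 · 343 = 1029 (Konheim–Weiss)
One tuple (2,6,5,1) → sorted (1,2,5,6): b_i ≤ 2+i ∀i, a PF.

1029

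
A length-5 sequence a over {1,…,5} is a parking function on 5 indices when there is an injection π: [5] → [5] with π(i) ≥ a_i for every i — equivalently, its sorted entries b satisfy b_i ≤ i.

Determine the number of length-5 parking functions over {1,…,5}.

1296

|PF| = (5+1−5)·(5+1)^{5−1} = 1 · 1296 = 1296 (Konheim–Weiss)
E.g. (4,3,4,2,1) → sorted (1,2,3,4,4): b_i ≤ i ∀i, a PF.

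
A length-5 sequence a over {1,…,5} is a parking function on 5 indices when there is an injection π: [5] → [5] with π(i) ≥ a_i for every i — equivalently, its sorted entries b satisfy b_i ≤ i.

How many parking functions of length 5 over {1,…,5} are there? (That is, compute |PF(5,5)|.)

1296

|PF| = (5+1−5)·(5+1)^{5−1} = 1·1296 = 1296 (Konheim–Weiss)
E.g. (1,1,5,1,1) → sorted (1,1,1,1,5): b_i ≤ i ∀i, a PF.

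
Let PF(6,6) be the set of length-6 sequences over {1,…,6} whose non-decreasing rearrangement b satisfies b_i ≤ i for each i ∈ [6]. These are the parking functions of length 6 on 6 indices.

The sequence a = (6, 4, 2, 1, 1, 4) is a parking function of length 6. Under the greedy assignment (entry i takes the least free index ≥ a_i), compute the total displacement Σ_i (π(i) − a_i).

3

Σπ = 6·7/2 = 21 (π permutes [6]); Σa = 6+4+2+1+1+4 = 18; disp = 21−18 = 3.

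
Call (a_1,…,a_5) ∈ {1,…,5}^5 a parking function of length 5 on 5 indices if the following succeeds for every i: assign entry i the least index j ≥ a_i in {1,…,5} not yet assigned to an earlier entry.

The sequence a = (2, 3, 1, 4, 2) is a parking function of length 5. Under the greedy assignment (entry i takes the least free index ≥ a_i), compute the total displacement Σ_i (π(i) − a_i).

Σπ(i) = 1+…+5 = 15; Σa = 2+3+1+4+2 = 12; disp = 15−12 = 3.

3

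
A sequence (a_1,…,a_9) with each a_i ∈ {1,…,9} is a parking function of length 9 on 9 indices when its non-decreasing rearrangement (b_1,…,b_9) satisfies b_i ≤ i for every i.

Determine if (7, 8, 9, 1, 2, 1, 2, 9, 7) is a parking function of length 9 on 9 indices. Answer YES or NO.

Rearranged: b = (1, 1, 2, 2, 7, 7, 8, 9, 9).
  b_1=1 ≤ 1
  b_2=1 ≤ 2
  b_3=2 ≤ 3
  b_4=2 ≤ 4
  b_5=7 > 5
  fails at i=5 ⇒ NO

NO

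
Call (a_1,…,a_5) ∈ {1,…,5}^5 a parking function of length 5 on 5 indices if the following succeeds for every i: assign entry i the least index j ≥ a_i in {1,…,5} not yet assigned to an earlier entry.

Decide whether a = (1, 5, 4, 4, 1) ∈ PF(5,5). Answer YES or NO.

NO

Order a: b = (1, 1, 4, 4, 5).
  b_1=1 ≤ 1
  b_2=1 ≤ 2
  b_3=4 > 3
  fails at i=3 ⇒ NO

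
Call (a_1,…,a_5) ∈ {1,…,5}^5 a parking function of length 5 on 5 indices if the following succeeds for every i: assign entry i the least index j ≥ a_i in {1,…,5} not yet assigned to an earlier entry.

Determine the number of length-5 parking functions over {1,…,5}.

#PF = (6−5)·6^(5−1) = 1 · 1296 = 1296
One tuple (2,4,1,4,2) → sorted (1,2,2,4,4): b_i ≤ i ∀i, a PF.

1296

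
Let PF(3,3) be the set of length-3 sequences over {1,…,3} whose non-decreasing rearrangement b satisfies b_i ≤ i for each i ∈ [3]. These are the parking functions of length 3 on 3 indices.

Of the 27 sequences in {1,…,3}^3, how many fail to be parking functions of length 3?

11

|PF(3,3)| = (3+1−3)·(3+1)^{3−1} = 1×16 = 16
One tuple (2,2,3) → sorted (2,2,3): b_1=2>1, not a PF.
3^3 − 16 = 27 − 16 = 11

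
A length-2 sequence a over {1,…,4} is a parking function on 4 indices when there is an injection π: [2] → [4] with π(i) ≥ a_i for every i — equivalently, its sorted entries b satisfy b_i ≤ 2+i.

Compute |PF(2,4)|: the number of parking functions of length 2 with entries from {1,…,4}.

15

#PF = (4−2+1)·(4+1)^(2−1) = 3·5 = 15 (Konheim–Weiss)
E.g. (3,4) → sorted (3,4): b_i ≤ 2+i ∀i, a PF.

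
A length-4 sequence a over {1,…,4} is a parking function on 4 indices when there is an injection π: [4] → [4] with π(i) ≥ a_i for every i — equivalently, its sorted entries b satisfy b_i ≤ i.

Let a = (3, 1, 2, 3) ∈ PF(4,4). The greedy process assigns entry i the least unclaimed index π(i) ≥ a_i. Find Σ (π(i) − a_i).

Σπ(i) = 1+…+4 = 10; Σa = 3+1+2+3 = 9; disp = 10−9 = 1.

1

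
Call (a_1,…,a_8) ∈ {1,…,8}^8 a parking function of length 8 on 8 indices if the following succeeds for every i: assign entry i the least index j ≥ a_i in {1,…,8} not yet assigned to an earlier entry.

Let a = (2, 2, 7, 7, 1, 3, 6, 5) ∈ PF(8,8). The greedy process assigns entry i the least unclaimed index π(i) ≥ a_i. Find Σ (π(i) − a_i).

Σπ = 8·9/2 = 36 (π permutes [8]); Σa = 2+2+7+7+1+3+6+5 = 33; disp = 36−33 = 3.

3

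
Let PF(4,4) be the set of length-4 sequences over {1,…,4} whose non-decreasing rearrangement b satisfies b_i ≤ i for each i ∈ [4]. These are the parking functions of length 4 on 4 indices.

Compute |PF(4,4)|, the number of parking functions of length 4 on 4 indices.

|PF(4,4)| = (5−4)·5^(4−1) = 1×125 = 125 (Pollak)
One tuple (2,3,1,1) → sorted (1,1,2,3): b_i ≤ i ∀i, a PF.

125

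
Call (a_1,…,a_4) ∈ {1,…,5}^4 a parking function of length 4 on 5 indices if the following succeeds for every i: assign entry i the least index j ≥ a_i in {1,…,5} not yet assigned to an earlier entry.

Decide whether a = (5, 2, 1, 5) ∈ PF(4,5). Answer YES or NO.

Rearranged: b = (1, 2, 5, 5).
  b_1=1 ≤ 2
  b_2=2 ≤ 3
  b_3=5 > 4
  fails at i=3 ⇒ NO

NO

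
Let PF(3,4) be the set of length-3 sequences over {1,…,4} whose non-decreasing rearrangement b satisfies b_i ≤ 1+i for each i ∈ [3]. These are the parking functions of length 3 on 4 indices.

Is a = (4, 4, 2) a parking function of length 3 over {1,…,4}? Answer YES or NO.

Sorted: b = (2, 4, 4).
  b_1=2 ≤ 2
  b_2=4 > 3
  fails at i=2 ⇒ NO

NO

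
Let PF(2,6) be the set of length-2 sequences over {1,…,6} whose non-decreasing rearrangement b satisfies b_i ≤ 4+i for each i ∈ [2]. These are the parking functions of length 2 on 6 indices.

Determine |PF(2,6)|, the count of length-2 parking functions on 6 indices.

Count = (7−2)·7^(2−1) = 5×7 = 35 (Pollak)
Check (3,4) → sorted (3,4): b_i ≤ 4+i ∀i, a PF.

35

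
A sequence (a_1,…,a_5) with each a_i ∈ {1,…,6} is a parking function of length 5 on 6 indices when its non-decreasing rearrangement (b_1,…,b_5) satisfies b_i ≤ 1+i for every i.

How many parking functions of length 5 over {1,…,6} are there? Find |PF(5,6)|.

4802

Count = 2·7^4 = 2×2401 = 4802 (Pollak)
Check (5,3,1,3,2) → sorted (1,2,3,3,5): b_i ≤ 1+i ∀i, a PF.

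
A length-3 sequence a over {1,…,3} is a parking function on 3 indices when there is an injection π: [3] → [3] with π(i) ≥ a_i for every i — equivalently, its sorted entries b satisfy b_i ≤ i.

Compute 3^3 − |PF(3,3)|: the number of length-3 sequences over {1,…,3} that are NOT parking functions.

11

|PF| = (4−3)·4^(3−1) = 1·16 = 16
One tuple (2,3,3) → sorted (2,3,3): b_1=2>1, not a PF.
3^3 − 16 = 27 − 16 = 11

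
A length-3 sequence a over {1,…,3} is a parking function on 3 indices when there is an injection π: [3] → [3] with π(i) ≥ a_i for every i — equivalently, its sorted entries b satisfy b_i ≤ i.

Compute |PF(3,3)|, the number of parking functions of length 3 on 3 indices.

16

Count = (3+1−3)·(3+1)^{3−1} = 1×16 = 16 [KW]
E.g. (1,3,1) → sorted (1,1,3): b_i ≤ i ∀i, a PF.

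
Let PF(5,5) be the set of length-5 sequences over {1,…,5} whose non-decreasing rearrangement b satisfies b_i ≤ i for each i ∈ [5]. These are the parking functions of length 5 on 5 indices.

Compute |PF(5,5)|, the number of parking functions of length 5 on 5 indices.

Count = (6−5)·6^(5−1) = 1 · 1296 = 1296 (Pollak)
One tuple (4,3,2,4,1) → sorted (1,2,3,4,4): b_i ≤ i ∀i, a PF.

1296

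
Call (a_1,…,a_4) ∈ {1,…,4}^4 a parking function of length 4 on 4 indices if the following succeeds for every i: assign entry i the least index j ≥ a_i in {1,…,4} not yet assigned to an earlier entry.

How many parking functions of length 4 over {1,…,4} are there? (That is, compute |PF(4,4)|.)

|PF| = (4−4+1)·(4+1)^(4−1) = 1×125 = 125 [KW]
E.g. (2,2,1,2) → sorted (1,2,2,2): b_i ≤ i ∀i, a PF.

125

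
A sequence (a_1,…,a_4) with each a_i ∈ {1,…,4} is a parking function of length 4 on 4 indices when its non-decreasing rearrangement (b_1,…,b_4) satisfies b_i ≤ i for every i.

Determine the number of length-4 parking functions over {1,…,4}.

#PF = (4+1−4)·(4+1)^{4−1} = 1×125 = 125
Check (1,1,1,1) → sorted (1,1,1,1): b_i ≤ i ∀i, a PF.

125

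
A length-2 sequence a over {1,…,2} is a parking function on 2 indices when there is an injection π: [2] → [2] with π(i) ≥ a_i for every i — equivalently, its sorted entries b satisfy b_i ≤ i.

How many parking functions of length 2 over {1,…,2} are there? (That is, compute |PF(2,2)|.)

|PF(2,2)| = (3−2)·3^(2−1) = 1 · 3 = 3 [KW]
One tuple (1,1) → sorted (1,1): b_i ≤ i ∀i, a PF.

3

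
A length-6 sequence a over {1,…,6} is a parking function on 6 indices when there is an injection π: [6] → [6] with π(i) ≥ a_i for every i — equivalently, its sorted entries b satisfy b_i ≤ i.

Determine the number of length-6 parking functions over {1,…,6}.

16807

|PF(6,6)| = (6−6+1)·(6+1)^(6−1) = 1 · 16807 = 16807 (Konheim–Weiss)
E.g. (5,4,2,1,1,2) → sorted (1,1,2,2,4,5): b_i ≤ i ∀i, a PF.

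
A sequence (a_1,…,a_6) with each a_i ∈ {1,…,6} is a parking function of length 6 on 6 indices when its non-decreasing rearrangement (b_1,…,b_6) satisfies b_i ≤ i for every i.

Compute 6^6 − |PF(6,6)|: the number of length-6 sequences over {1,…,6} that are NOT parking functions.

|PF(6,6)| = 1·7^5 = 1 · 16807 = 16807 [KW]
One tuple (6,5,5,4,6,6) → sorted (4,5,5,6,6,6): b_1=4>1, not a PF.
Total 46656; non-PF = 46656−16807 = 29849

29849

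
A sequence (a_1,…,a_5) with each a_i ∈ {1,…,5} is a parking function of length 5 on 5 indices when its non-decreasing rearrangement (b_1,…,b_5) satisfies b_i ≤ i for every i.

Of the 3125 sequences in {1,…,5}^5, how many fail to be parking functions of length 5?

1829

|PF| = 1·6^4 = 1×1296 = 1296
Check (3,3,5,2,5) → sorted (2,3,3,5,5): b_1=2>1, not a PF.
So 3125 − 1296 = 1829 fail.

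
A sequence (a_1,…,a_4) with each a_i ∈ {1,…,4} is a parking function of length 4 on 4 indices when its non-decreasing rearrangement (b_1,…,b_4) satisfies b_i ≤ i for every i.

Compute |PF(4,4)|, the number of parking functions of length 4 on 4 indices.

|PF(4,4)| = (4+1−4)·(4+1)^{4−1} = 1·125 = 125
Check (2,1,2,3) → sorted (1,2,2,3): b_i ≤ i ∀i, a PF.

125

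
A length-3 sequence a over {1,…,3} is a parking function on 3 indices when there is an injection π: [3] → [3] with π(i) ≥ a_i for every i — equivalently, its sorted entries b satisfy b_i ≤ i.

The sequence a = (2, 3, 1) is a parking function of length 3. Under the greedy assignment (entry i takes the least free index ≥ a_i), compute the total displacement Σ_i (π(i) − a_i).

0

Σπ = 6 ({1..3} each once); Σa = 2+3+1 = 6; disp = 6−6 = 0.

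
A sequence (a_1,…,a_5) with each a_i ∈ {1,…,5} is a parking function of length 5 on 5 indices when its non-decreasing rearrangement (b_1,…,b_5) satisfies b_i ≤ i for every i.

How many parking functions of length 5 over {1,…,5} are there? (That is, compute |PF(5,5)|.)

1296

|PF| = (5+1−5)·(5+1)^{5−1} = 1 · 1296 = 1296 (Konheim–Weiss)
E.g. (1,4,5,3,1) → sorted (1,1,3,4,5): b_i ≤ i ∀i, a PF.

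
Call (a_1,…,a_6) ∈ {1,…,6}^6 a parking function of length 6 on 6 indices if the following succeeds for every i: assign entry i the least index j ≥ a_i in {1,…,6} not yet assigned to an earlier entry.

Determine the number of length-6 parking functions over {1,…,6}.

#PF = (6+1−6)·(6+1)^{6−1} = 1×16807 = 16807 (Pollak)
E.g. (1,6,1,5,2,4) → sorted (1,1,2,4,5,6): b_i ≤ i ∀i, a PF.

16807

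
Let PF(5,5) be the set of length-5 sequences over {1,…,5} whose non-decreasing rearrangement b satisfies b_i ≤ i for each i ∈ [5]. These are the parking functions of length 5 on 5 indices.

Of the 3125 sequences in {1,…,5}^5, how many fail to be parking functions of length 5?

#PF = 1·6^4 = 1 · 1296 = 1296 [KW]
Example (4,4,4,3,3) → sorted (3,3,4,4,4): b_1=3>1, not a PF.
Total 3125; non-PF = 3125−1296 = 1829

1829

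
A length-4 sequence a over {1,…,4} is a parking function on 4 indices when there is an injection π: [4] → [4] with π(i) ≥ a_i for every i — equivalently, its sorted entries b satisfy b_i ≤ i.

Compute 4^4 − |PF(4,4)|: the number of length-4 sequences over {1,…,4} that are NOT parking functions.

131

Count = (4+1−4)·(4+1)^{4−1} = 1 · 125 = 125 [KW]
One tuple (2,3,3,2) → sorted (2,2,3,3): b_1=2>1, not a PF.
Total 256; non-PF = 256−125 = 131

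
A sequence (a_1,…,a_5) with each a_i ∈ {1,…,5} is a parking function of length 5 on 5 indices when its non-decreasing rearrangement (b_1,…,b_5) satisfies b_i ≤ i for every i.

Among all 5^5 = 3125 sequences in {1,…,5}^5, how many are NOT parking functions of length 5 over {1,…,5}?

Count = (5+1−5)·(5+1)^{5−1} = 1×1296 = 1296
Example (3,4,4,5,4) → sorted (3,4,4,4,5): b_1=3>1, not a PF.
5^5 − 1296 = 3125 − 1296 = 1829

1829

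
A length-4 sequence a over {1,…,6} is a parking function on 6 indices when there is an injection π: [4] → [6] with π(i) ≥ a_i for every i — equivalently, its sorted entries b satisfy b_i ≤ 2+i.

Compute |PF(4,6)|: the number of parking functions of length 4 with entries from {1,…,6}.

1029

|PF(4,6)| = (7−4)·7^(4−1) = 3 · 343 = 1029 [KW]
E.g. (3,1,3,4) → sorted (1,3,3,4): b_i ≤ 2+i ∀i, a PF.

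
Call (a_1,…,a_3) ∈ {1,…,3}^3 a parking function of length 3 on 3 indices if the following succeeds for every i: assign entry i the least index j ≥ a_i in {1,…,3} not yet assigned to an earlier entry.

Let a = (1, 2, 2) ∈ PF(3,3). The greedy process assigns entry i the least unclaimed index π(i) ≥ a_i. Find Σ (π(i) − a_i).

1

Σπ = 6 ({1..3} each once); Σa = 1+2+2 = 5; disp = 6−5 = 1.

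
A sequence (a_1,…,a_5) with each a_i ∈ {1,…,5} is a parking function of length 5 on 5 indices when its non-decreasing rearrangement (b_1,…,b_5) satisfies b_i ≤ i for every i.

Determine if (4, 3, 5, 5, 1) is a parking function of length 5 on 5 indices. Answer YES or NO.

NO

Order a: b = (1, 3, 4, 5, 5).
  b_1=1 ≤ 1
  b_2=3 > 2
  fails at i=2 ⇒ NO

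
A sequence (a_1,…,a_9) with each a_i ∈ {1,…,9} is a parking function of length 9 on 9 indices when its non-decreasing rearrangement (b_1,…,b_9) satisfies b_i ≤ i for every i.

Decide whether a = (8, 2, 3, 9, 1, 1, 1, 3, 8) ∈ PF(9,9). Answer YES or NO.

Order a: b = (1, 1, 1, 2, 3, 3, 8, 8, 9).
  b_1=1 ≤ 1
  b_2=1 ≤ 2
  b_3=1 ≤ 3
  b_4=2 ≤ 4
  b_5=3 ≤ 5
  b_6=3 ≤ 6
  b_7=8 > 7
  fails at i=7 ⇒ NO

NO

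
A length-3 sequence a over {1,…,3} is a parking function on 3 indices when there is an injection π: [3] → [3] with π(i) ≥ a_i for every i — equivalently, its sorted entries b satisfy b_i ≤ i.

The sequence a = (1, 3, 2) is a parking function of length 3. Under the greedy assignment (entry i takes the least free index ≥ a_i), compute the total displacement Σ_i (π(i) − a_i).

0

Σπ = 6 ({1..3} each once); Σa = 1+3+2 = 6; disp = 6−6 = 0.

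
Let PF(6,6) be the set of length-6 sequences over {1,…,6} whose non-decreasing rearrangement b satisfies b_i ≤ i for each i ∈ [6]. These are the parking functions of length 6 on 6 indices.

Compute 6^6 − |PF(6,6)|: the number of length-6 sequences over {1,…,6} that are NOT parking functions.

29849

|PF(6,6)| = (7−6)·7^(6−1) = 1×16807 = 16807 [KW]
E.g. (2,5,5,4,5,6) → sorted (2,4,5,5,5,6): b_1=2>1, not a PF.
Total 46656; non-PF = 46656−16807 = 29849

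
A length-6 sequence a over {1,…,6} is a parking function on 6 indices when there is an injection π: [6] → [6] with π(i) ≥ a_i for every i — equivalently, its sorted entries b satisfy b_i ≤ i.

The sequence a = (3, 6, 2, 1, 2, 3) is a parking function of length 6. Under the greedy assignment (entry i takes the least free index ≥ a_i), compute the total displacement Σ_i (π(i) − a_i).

4

Σπ = 21 ({1..6} each once); Σa = 3+6+2+1+2+3 = 17; disp = 21−17 = 4.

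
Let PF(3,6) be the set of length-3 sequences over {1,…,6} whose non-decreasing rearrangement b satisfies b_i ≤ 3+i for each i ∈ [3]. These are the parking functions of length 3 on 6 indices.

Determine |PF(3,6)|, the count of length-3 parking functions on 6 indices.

|PF(3,6)| = (6−3+1)·(6+1)^(3−1) = 4×49 = 196
Example (1,5,4) → sorted (1,4,5): b_i ≤ 3+i ∀i, a PF.

196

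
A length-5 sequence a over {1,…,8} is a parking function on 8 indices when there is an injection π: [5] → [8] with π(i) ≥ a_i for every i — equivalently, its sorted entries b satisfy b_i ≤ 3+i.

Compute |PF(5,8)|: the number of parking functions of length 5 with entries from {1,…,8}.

26244

Count = (9−5)·9^(5−1) = 4 · 6561 = 26244 [KW]
Check (3,2,7,3,5) → sorted (2,3,3,5,7): b_i ≤ 3+i ∀i, a PF.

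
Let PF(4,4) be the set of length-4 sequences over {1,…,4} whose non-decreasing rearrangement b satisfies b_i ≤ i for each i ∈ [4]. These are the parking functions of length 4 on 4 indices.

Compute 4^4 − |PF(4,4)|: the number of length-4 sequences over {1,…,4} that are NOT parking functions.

#PF = (5−4)·5^(4−1) = 1×125 = 125
E.g. (4,2,4,4) → sorted (2,4,4,4): b_1=2>1, not a PF.
So 256 − 125 = 131 fail.

131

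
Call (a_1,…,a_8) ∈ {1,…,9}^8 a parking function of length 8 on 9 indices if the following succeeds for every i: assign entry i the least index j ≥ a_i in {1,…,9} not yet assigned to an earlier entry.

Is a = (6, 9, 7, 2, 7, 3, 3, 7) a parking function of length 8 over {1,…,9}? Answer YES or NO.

Sorted: b = (2, 3, 3, 6, 7, 7, 7, 9).
  b_1=2 ≤ 2
  b_2=3 ≤ 3
  b_3=3 ≤ 4
  b_4=6 > 5
  fails at i=4 ⇒ NO

NO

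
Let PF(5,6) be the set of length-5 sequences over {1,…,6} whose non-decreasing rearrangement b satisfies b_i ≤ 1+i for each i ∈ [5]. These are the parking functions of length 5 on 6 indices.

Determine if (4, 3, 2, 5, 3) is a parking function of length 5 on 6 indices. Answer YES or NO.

Sorted: b = (2, 3, 3, 4, 5).
  b_1=2 ≤ 2
  b_2=3 ≤ 3
  b_3=3 ≤ 4
  b_4=4 ≤ 5
  b_5=5 ≤ 6
All bounds hold ⇒ YES

YES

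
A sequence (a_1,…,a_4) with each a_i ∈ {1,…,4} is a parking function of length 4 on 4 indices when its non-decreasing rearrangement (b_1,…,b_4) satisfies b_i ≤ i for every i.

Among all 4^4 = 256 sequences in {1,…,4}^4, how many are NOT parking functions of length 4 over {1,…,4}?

|PF| = (4+1−4)·(4+1)^{4−1} = 1×125 = 125 (Konheim–Weiss)
E.g. (1,3,3,4) → sorted (1,3,3,4): b_2=3>2, not a PF.
So 256 − 125 = 131 fail.

131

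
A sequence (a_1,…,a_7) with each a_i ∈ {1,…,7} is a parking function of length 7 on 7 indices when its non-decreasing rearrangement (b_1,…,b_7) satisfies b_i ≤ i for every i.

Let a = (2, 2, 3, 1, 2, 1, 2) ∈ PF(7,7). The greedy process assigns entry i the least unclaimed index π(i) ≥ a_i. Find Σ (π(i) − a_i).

15

Σπ(i) = 1+…+7 = 28; Σa = 2+2+3+1+2+1+2 = 13; disp = 28−13 = 15.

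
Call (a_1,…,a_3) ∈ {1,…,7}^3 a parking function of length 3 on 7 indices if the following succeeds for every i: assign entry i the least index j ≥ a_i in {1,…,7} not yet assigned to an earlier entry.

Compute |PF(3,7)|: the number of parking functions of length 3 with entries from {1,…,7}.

320

#PF = (7+1−3)·(7+1)^{3−1} = 5·64 = 320 (Konheim–Weiss)
Check (5,6,4) → sorted (4,5,6): b_i ≤ 4+i ∀i, a PF.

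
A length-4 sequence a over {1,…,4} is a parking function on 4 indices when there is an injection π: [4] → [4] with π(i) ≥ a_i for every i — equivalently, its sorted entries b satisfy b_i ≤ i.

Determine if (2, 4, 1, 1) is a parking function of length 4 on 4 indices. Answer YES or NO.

YES

Rearranged: b = (1, 1, 2, 4).
  b_1=1 ≤ 1
  b_2=1 ≤ 2
  b_3=2 ≤ 3
  b_4=4 ≤ 4
All bounds hold ⇒ YES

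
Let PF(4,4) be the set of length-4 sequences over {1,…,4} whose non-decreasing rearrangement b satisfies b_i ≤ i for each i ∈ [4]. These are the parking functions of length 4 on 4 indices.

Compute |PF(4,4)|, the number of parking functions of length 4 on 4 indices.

#PF = (5−4)·5^(4−1) = 1·125 = 125
Check (2,1,1,3) → sorted (1,1,2,3): b_i ≤ i ∀i, a PF.

125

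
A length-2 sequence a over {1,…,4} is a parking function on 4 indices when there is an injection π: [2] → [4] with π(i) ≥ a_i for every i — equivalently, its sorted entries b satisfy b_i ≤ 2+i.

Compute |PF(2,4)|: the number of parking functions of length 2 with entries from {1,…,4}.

15

|PF(2,4)| = (4−2+1)·(4+1)^(2−1) = 3 · 5 = 15
Example (1,3) → sorted (1,3): b_i ≤ 2+i ∀i, a PF.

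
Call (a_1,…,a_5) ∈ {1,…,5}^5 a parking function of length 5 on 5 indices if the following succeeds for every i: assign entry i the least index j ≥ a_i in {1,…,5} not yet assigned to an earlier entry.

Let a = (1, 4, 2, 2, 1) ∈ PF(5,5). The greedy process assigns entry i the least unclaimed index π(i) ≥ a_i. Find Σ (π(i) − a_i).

5

Σπ(i) = 1+…+5 = 15; Σa = 1+4+2+2+1 = 10; disp = 15−10 = 5.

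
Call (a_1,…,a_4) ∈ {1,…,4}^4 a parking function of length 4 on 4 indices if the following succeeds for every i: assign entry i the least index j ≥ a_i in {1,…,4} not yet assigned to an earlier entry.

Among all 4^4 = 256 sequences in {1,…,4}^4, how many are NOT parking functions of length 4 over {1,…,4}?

131

|PF| = (4+1−4)·(4+1)^{4−1} = 1 · 125 = 125 (Pollak)
E.g. (4,1,4,4) → sorted (1,4,4,4): b_2=4>2, not a PF.
4^4 − 125 = 256 − 125 = 131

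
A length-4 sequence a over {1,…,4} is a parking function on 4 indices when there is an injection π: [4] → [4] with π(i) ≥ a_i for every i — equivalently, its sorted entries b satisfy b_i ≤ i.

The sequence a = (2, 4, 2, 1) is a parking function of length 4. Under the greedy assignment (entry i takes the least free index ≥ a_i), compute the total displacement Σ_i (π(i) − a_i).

Σπ(i) = 1+…+4 = 10; Σa = 2+4+2+1 = 9; disp = 10−9 = 1.

1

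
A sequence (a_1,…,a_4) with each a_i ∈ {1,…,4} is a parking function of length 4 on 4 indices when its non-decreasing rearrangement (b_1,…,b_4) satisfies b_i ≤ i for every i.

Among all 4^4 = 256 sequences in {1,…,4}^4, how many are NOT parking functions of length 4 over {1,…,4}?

|PF(4,4)| = (4−4+1)·(4+1)^(4−1) = 1×125 = 125 (Pollak)
E.g. (2,3,3,4) → sorted (2,3,3,4): b_1=2>1, not a PF.
4^4 − 125 = 256 − 125 = 131

131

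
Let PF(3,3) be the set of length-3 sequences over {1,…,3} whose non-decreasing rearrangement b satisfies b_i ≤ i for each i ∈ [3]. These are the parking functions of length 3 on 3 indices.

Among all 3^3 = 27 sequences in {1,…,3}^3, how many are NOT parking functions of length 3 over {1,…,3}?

Count = (4−3)·4^(3−1) = 1×16 = 16 (Pollak)
Example (3,3,2) → sorted (2,3,3): b_1=2>1, not a PF.
So 27 − 16 = 11 fail.

11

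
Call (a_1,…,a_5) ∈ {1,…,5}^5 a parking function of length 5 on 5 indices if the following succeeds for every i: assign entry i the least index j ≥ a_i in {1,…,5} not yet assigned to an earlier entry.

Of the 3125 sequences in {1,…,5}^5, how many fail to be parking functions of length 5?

1829

Count = (5+1−5)·(5+1)^{5−1} = 1×1296 = 1296 [KW]
E.g. (2,3,4,5,3) → sorted (2,3,3,4,5): b_1=2>1, not a PF.
5^5 − 1296 = 3125 − 1296 = 1829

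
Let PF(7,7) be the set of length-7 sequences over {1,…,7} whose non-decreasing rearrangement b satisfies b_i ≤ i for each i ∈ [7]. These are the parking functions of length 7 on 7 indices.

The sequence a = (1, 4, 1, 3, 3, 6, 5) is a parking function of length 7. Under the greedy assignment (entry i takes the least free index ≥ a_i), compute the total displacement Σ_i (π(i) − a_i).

5

Σπ = 28 ({1..7} each once); Σa = 1+4+1+3+3+6+5 = 23; disp = 28−23 = 5.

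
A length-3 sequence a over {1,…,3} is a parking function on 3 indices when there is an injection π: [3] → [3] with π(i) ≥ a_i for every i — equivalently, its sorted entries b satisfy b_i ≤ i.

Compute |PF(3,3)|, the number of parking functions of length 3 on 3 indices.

16

#PF = (3−3+1)·(3+1)^(3−1) = 1 · 16 = 16 (Pollak)
Check (3,1,2) → sorted (1,2,3): b_i ≤ i ∀i, a PF.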